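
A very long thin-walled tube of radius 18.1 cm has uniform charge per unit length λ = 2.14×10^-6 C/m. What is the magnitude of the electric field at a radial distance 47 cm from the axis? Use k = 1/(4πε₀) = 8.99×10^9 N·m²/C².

Choose a coaxial cylinder of radius r = 47 cm (arbitrary length L) as the Gaussian surface (r > 18.1 cm).
The full line charge is enclosed: λ_enc = 2.14e-6 C/m.
By Gauss's law (flux through the curved wall only), E·2πrL = λ_enc L/ε₀.
E = 2k|λ_enc|/r = 2(8.99×10^9)(2.14e-6)/(0.47) = 8.19e4 N/C.

E ≈ 8.19e4 V/m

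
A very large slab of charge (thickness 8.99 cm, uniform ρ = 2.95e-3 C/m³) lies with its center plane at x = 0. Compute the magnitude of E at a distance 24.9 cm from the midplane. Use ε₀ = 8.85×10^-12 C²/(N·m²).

1.50×10^7 V/m

The point |x| = 24.9 cm lies outside the slab (half-thickness 0.04495 m). A symmetric pillbox spanning the full slab encloses Q_enc = ρ·d·A.
Flux = 2EA ⇒ E = |ρ|d/(2ε₀), independent of distance outside.
E = (2.95×10^-3)(0.0899)/(2·8.85×10^-12) = 1.50e7 N/C.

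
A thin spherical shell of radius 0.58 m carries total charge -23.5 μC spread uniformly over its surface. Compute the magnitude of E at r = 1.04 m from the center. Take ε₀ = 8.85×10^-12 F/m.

|E| = 1.95×10^5 V/m

Use a concentric Gaussian sphere at r = 1.04 m (r > 0.58 m).
The entire shell is enclosed: Q_enc = -2.35×10^-5 C.
Since E is radial and uniform over the Gaussian sphere, Φ = E·4πr² = Q_enc/ε₀.
E = |Q_enc|/(4πε₀r²) = (2.35×10^-5)/(4π·8.85×10^-12·(1.04)²) = 1.95e5 N/C.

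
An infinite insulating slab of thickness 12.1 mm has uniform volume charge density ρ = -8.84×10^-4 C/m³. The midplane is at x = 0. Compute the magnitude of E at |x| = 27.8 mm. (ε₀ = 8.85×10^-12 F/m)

E = 6.04e5 N/C

The point |x| = 27.8 mm lies outside the slab (half-thickness 0.00605 m). A symmetric pillbox spanning the full slab encloses Q_enc = ρ·d·A.
Flux = 2EA ⇒ E = |ρ|d/(2ε₀), independent of distance outside.
E = (8.84×10^-4)(0.0121)/(2·8.85×10^-12) = 6.04×10^5 N/C.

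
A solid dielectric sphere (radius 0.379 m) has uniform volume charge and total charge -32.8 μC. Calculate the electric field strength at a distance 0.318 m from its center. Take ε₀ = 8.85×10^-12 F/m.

By spherical symmetry E is radial; choose a Gaussian sphere of radius r = 0.318 m (r < R).
Only the charge within r is enclosed: Q_enc = Q·(r/R)³ = (-32.8 μC)·(0.318 m/0.379 m)³ = -1.937×10^-5 C.
Gauss's law: E·4πr² = Q_enc/ε₀.
E = |Q_enc|/(4πε₀r²) = (1.937×10^-5)/(4π·8.85×10^-12·(0.318)²) = 1.72×10^6 N/C.

E ≈ 1.72e6 V/m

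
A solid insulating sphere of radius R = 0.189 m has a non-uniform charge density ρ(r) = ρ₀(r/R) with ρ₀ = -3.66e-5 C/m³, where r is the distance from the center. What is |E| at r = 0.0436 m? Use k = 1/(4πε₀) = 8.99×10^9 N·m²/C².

1.04×10^4 N/C

Symmetry ⇒ E = E(r) r̂. Gaussian sphere of radius r = 0.0436 m (r < R).
Integrate the density: Q_enc = 4π ∫₀^r ρ₀(r'/R)^1 r'² dr' = 4πρ₀ r^4/(4·R) = -2.198×10^-9 C.
Applying ∮E·dA = Q_enc/ε₀ with Φ = E(4πr²):
E = k|Q_enc|/r² = (8.99×10^9)(2.198e-9)/(0.0436)² = 1.04×10^4 N/C.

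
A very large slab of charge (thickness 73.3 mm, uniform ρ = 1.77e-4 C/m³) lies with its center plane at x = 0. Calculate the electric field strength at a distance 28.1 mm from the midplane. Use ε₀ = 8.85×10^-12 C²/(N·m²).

By symmetry E is perpendicular to the slab. A Gaussian pillbox from −28.1 mm to +28.1 mm (face area A) lies entirely within the slab.
Q_enc = ρ·(2x)·A and flux = 2EA, so 2EA = 2ρxA/ε₀ ⇒ E = |ρ|x/ε₀.
E = (1.77e-4)(0.0281)/(8.85×10^-12) = 5.62e5 N/C.

|E| = 5.62e5 N/C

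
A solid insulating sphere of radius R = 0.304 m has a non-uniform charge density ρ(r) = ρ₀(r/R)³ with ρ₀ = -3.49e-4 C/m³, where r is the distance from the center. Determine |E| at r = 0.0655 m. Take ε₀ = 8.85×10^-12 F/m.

|E| = 4.31×10^3 V/m

Symmetry ⇒ E = E(r) r̂. Gaussian sphere of radius r = 0.0655 m (r < R).
Q_enc = ∫₀^r ρ(r')·4πr'² dr' = (4πρ₀/R³) ∫₀^r r'^5 dr' = 4πρ₀ r^6/(6·R³) = -2.055e-9 C.
Gauss's law: E·4πr² = Q_enc/ε₀.
E = |Q_enc|/(4πε₀r²) = (2.055×10^-9)/(4π·8.85×10^-12·(0.0655)²) = 4.31×10^3 N/C.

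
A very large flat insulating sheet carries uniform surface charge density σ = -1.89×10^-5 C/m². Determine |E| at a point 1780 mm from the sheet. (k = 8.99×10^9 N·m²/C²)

E ≈ 1.07×10^6 V/m

The symmetry is planar: E is normal to the sheet and the same magnitude on both sides. Take a pillbox straddling the sheet with end-cap area A.
Only the two end caps contribute flux: Φ = 2EA. With Q_enc = σA, Gauss's law gives E = |σ|/(2ε₀).
E = 2πk|σ| = 2π(8.99×10^9)(1.89×10^-5) = 1.07×10^6 N/C.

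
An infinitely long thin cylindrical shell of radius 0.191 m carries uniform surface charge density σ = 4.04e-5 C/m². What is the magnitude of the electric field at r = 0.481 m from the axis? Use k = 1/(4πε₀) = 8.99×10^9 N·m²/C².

E ≈ 1.81×10^6 N/C

Take a coaxial cylindrical Gaussian surface of radius r = 0.481 m and length L (r > 0.191 m).
The whole shell is enclosed: λ_enc = σ·2πR = (4.04×10^-5)·2π·(0.191) = 4.848×10^-5 C/m.
Since E is radial and uniform over the curved surface, Φ = E·2πrL = Q_enc/ε₀ = λ_enc L/ε₀.
E = 2k|λ_enc|/r = 2(8.99×10^9)(4.848×10^-5)/(0.481) = 1.81×10^6 N/C.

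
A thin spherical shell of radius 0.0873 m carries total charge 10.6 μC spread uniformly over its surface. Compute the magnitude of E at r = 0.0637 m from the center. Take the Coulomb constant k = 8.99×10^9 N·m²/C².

Use a concentric Gaussian sphere at r = 0.0637 m (inside the shell, r < 0.0873 m).
All the charge is outside the Gaussian surface: Q_enc = 0, hence E = 0 everywhere inside the shell.

E = 0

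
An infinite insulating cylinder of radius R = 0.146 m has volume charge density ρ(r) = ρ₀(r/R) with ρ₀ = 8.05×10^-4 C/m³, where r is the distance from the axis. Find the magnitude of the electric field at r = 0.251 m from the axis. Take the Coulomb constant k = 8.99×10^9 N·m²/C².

2.57×10^6 V/m

Take a coaxial cylindrical Gaussian surface of radius r = 0.251 m and length L (r > R, full charge per length enclosed).
λ_enc = 2π ∫₀^R ρ₀(r'/R)^1 r' dr' = 2πρ₀R²/3 = 3.594×10^-5 C/m.
Since E is radial and uniform over the curved surface, Φ = E·2πrL = Q_enc/ε₀ = λ_enc L/ε₀.
E = 2k|λ_enc|/r = 2(8.99×10^9)(3.594×10^-5)/(0.251) = 2.57×10^6 N/C.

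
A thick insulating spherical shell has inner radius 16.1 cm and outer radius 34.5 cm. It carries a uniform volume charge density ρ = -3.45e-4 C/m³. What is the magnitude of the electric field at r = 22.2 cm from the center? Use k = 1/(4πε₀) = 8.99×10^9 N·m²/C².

By spherical symmetry E is radial; choose a Gaussian sphere of radius r = 22.2 cm (within the shell material, 16.1 cm < r < 34.5 cm).
Only the shell between 16.1 cm and r is enclosed: Q_enc = ρ·(4π/3)(r³ − a³) = (-3.45e-4)·(4π/3)·((0.222)³ − (0.161)³) = -9.78×10^-6 C.
By Gauss's law, ∮E·dA = E·4πr² = Q_enc/ε₀.
E = k|Q_enc|/r² = (8.99×10^9)(9.78e-6)/(0.222)² = 1.78×10^6 N/C.

E = 1.78×10^6 N/C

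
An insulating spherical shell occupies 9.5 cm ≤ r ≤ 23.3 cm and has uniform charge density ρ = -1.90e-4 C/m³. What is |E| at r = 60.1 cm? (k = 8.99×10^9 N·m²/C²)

Symmetry ⇒ E = E(r) r̂. Gaussian sphere of radius r = 60.1 cm (r > 23.3 cm, enclosing the whole shell).
Q_enc = ρ·(4π/3)(b³ − a³) = (-1.90e-4)·(4π/3)·((0.233)³ − (0.095)³) = -9.385×10^-6 C.
Applying ∮E·dA = Q_enc/ε₀ with Φ = E(4πr²):
E = k|Q_enc|/r² = (8.99×10^9)(9.385×10^-6)/(0.601)² = 2.34e5 N/C.

E ≈ 2.34e5 N/C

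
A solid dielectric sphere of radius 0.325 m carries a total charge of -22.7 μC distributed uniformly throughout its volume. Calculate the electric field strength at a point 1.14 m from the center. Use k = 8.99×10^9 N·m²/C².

Use a concentric Gaussian sphere at r = 1.14 m (r > R, so the entire charge is enclosed).
Q_enc = -22.7 μC = -2.27×10^-5 C.
Applying ∮E·dA = Q_enc/ε₀ with Φ = E(4πr²):
E = k|Q_enc|/r² = (8.99×10^9)(2.27×10^-5)/(1.14)² = 1.57×10^5 N/C.

E = 1.57e5 V/m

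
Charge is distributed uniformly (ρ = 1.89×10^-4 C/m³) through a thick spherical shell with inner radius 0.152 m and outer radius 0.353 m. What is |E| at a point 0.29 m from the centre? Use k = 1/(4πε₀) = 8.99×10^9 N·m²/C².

Use a concentric Gaussian sphere at r = 0.29 m (within the shell material, 0.152 m < r < 0.353 m).
Only the shell between 0.152 m and r is enclosed: Q_enc = ρ·(4π/3)(r³ − a³) = (1.89×10^-4)·(4π/3)·((0.29)³ − (0.152)³) = 1.653e-5 C.
Gauss's law: E·4πr² = Q_enc/ε₀.
E = k|Q_enc|/r² = (8.99×10^9)(1.653×10^-5)/(0.29)² = 1.77e6 N/C.

1.77×10^6 V/m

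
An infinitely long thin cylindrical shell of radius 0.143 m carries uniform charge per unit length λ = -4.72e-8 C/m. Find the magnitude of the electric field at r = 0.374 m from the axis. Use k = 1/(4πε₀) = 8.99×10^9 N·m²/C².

E ≈ 2.27×10^3 N/C

Choose a coaxial cylinder of radius r = 0.374 m (arbitrary length L) as the Gaussian surface (r > 0.143 m).
The full line charge is enclosed: λ_enc = -4.72×10^-8 C/m.
By Gauss's law (flux through the curved wall only), E·2πrL = λ_enc L/ε₀.
E = 2k|λ_enc|/r = 2(8.99×10^9)(4.72e-8)/(0.374) = 2.27e3 N/C.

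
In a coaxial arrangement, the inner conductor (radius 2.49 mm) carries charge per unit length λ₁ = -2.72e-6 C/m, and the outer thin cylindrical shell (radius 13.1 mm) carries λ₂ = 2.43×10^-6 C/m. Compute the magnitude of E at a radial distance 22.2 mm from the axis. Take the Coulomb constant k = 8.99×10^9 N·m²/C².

Coaxial Gaussian cylinder, radius r = 22.2 mm, length L (r > 13.1 mm, enclosing both).
λ_enc = λ₁ + λ₂ = (-2.72e-6) + (2.43e-6) = -2.90×10^-7 C/m.
Since E is radial and uniform over the curved surface, Φ = E·2πrL = Q_enc/ε₀ = λ_enc L/ε₀.
E = 2k|λ_enc|/r = 2(8.99×10^9)(2.90×10^-7)/(0.0222) = 2.35×10^5 N/C.

2.35e5 N/C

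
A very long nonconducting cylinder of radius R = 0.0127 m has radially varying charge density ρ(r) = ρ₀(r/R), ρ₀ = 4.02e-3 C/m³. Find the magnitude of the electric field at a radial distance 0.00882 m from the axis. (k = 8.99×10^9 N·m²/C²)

Take a coaxial cylindrical Gaussian surface of radius r = 0.00882 m and length L (r < R).
λ_enc = ∫₀^r ρ(r')·2πr' dr' = (2πρ₀/R)·r^3/3 = 4.549×10^-7 C/m.
Since E is radial and uniform over the curved surface, Φ = E·2πrL = Q_enc/ε₀ = λ_enc L/ε₀.
E = 2k|λ_enc|/r = 2(8.99×10^9)(4.549×10^-7)/(0.00882) = 9.27e5 N/C.

E = 9.27×10^5 N/C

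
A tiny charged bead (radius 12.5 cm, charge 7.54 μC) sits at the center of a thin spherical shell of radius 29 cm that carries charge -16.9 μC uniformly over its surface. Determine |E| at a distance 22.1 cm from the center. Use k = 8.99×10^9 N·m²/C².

By spherical symmetry E is radial; choose a Gaussian sphere of radius r = 22.1 cm (between the bodies, 12.5 cm < r < 29 cm).
Only the inner charge is enclosed; the outer shell contributes nothing inside itself. Q_enc = 7.54 μC = 7.54e-6 C.
By Gauss's law, ∮E·dA = E·4πr² = Q_enc/ε₀.
E = k|Q_enc|/r² = (8.99×10^9)(7.54×10^-6)/(0.221)² = 1.39e6 N/C.

|E| = 1.39×10^6 N/C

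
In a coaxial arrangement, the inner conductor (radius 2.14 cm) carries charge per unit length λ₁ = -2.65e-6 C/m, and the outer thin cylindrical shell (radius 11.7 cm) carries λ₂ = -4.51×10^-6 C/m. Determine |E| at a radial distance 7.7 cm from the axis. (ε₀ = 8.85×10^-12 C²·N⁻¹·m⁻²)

Choose a coaxial cylinder of radius r = 7.7 cm (arbitrary length L) as the Gaussian surface (between the conductors, 2.14 cm < r < 11.7 cm).
The shell at 11.7 cm lies outside the Gaussian surface, so λ_enc = λ₁ = -2.65×10^-6 C/m.
Gauss's law: E·2πrL = λ_enc L/ε₀.
E = |λ_enc|/(2πε₀r) = (2.65×10^-6)/(2π·8.85×10^-12·0.077) = 6.19×10^5 N/C.

6.19×10^5 N/C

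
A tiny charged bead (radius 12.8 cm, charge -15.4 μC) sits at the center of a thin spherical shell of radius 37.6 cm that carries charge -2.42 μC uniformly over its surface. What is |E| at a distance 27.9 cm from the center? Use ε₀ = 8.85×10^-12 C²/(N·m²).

Take a concentric spherical Gaussian surface of radius r = 27.9 cm (between the bodies, 12.8 cm < r < 37.6 cm).
The shell at 37.6 cm lies outside the Gaussian surface, so Q_enc = -15.4 μC = -1.54×10^-5 C.
By Gauss's law, ∮E·dA = E·4πr² = Q_enc/ε₀.
E = |Q_enc|/(4πε₀r²) = (1.54e-5)/(4π·8.85×10^-12·(0.279)²) = 1.78×10^6 N/C.

1.78×10^6 V/m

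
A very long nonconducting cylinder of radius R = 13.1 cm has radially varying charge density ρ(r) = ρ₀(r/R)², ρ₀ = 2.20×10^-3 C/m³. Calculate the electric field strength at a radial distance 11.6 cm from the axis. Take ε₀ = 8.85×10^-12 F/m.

E = 5.65e6 N/C

Take a coaxial cylindrical Gaussian surface of radius r = 11.6 cm and length L (r < R).
λ_enc = ∫₀^r ρ(r')·2πr' dr' = (2πρ₀/R²)·r^4/4 = 3.646×10^-5 C/m.
Applying ∮E·dA = Q_enc/ε₀ with the end caps contributing no flux:
E = |λ_enc|/(2πε₀r) = (3.646×10^-5)/(2π·8.85×10^-12·0.116) = 5.65×10^6 N/C.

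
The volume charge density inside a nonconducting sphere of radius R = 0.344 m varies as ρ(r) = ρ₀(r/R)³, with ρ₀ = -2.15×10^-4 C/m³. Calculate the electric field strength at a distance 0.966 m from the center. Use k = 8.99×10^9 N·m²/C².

E = 1.77e5 N/C

Use a concentric Gaussian sphere at r = 0.966 m (r > R, all charge enclosed).
Q_enc = 4π ∫₀^R ρ₀(r'/R)^3 r'² dr' = 4πρ₀R³/6 = -1.833×10^-5 C.
Gauss's law: E·4πr² = Q_enc/ε₀.
E = k|Q_enc|/r² = (8.99×10^9)(1.833×10^-5)/(0.966)² = 1.77×10^5 N/C.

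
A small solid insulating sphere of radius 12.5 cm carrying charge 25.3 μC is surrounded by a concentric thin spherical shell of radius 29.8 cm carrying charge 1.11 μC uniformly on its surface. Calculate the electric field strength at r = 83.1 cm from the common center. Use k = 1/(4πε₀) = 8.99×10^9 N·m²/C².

|E| = 3.44×10^5 V/m

By spherical symmetry E is radial; choose a Gaussian sphere of radius r = 83.1 cm (r > 29.8 cm, enclosing both).
Q_enc = (25.3 μC) + (1.11 μC) = 2.641×10^-5 C.
Applying ∮E·dA = Q_enc/ε₀ with Φ = E(4πr²):
E = k|Q_enc|/r² = (8.99×10^9)(2.641e-5)/(0.831)² = 3.44×10^5 N/C.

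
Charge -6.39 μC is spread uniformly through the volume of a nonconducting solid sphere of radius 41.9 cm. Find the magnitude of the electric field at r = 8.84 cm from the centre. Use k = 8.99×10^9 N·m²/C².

By spherical symmetry E is radial; choose a Gaussian sphere of radius r = 8.84 cm (r < R).
Only the charge within r is enclosed: Q_enc = Q·(r/R)³ = (-6.39 μC)·(8.84 cm/41.9 cm)³ = -6.001×10^-8 C.
Since E is radial and uniform over the Gaussian sphere, Φ = E·4πr² = Q_enc/ε₀.
E = k|Q_enc|/r² = (8.99×10^9)(6.001×10^-8)/(0.0884)² = 6.90e4 N/C.

E ≈ 6.90e4 V/m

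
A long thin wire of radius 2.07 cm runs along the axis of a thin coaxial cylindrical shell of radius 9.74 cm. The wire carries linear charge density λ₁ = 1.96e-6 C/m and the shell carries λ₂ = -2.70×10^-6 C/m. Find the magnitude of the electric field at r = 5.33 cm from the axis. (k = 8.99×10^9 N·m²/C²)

By cylindrical symmetry E is radial; use a coaxial Gaussian cylinder of radius 5.33 cm and length L (between the conductors, 2.07 cm < r < 9.74 cm).
The shell at 9.74 cm lies outside the Gaussian surface, so λ_enc = λ₁ = 1.96×10^-6 C/m.
Applying ∮E·dA = Q_enc/ε₀ with the end caps contributing no flux:
E = 2k|λ_enc|/r = 2(8.99×10^9)(1.96e-6)/(0.0533) = 6.61×10^5 N/C.

6.61×10^5 N/C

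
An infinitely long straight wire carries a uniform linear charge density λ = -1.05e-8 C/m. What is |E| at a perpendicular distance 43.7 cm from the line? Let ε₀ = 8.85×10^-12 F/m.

By cylindrical symmetry E is radial; use a coaxial Gaussian cylinder of radius 43.7 cm and length L.
Q_enc = λL, so λ_enc = -1.05×10^-8 C/m.
By Gauss's law (flux through the curved wall only), E·2πrL = λ_enc L/ε₀.
E = |λ_enc|/(2πε₀r) = (1.05e-8)/(2π·8.85×10^-12·0.437) = 432 N/C.

E ≈ 432 N/C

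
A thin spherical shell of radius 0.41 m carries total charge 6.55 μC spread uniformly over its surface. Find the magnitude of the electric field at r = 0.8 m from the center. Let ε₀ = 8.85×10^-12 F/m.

Symmetry ⇒ E = E(r) r̂. Gaussian sphere of radius r = 0.8 m (r > 0.41 m).
The entire shell is enclosed: Q_enc = 6.55e-6 C.
Gauss's law: E·4πr² = Q_enc/ε₀.
E = |Q_enc|/(4πε₀r²) = (6.55×10^-6)/(4π·8.85×10^-12·(0.8)²) = 9.20e4 N/C.

E = 9.20×10^4 N/C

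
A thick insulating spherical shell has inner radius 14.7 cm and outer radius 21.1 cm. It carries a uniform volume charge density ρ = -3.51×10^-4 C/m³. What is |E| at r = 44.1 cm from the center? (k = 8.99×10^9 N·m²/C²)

Use a concentric Gaussian sphere at r = 44.1 cm (r > 21.1 cm, enclosing the whole shell).
Q_enc = ρ·(4π/3)(b³ − a³) = (-3.51×10^-4)·(4π/3)·((0.211)³ − (0.147)³) = -9.141×10^-6 C.
Applying ∮E·dA = Q_enc/ε₀ with Φ = E(4πr²):
E = k|Q_enc|/r² = (8.99×10^9)(9.141e-6)/(0.441)² = 4.23e5 N/C.

|E| ≈ 4.23e5 N/C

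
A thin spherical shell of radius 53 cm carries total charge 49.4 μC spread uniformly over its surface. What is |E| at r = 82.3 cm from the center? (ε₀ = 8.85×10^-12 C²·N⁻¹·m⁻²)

E ≈ 6.56e5 V/m

Take a concentric spherical Gaussian surface of radius r = 82.3 cm (r > 53 cm).
The entire shell is enclosed: Q_enc = 4.94×10^-5 C.
By Gauss's law, ∮E·dA = E·4πr² = Q_enc/ε₀.
E = |Q_enc|/(4πε₀r²) = (4.94×10^-5)/(4π·8.85×10^-12·(0.823)²) = 6.56×10^5 N/C.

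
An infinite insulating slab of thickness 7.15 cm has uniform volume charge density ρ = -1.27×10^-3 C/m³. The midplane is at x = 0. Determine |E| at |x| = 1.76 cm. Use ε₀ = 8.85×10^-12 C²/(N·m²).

2.53×10^6 V/m

By symmetry E is perpendicular to the slab. A Gaussian pillbox from −1.76 cm to +1.76 cm (face area A) lies entirely within the slab.
Q_enc = ρ·(2x)·A and flux = 2EA, so 2EA = 2ρxA/ε₀ ⇒ E = |ρ|x/ε₀.
E = (1.27×10^-3)(0.0176)/(8.85×10^-12) = 2.53×10^6 N/C.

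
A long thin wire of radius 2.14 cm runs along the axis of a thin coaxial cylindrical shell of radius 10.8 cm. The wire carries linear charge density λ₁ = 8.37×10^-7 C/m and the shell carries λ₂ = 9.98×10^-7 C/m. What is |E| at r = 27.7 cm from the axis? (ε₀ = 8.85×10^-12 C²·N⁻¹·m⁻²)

Take a coaxial cylindrical Gaussian surface of radius r = 27.7 cm and length L (r > 10.8 cm, enclosing both).
λ_enc = λ₁ + λ₂ = (8.37e-7) + (9.98e-7) = 1.835e-6 C/m.
Gauss's law: E·2πrL = λ_enc L/ε₀.
E = |λ_enc|/(2πε₀r) = (1.835e-6)/(2π·8.85×10^-12·0.277) = 1.19×10^5 N/C.

E = 1.19e5 N/C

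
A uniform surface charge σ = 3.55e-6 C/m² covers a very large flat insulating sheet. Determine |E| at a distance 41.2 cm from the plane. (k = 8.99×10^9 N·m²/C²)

E ≈ 2.01e5 V/m

The symmetry is planar: E is normal to the sheet and the same magnitude on both sides. Take a pillbox straddling the sheet with end-cap area A.
Only the two end caps contribute flux: Φ = 2EA. With Q_enc = σA, Gauss's law gives E = |σ|/(2ε₀).
E = 2πk|σ| = 2π(8.99×10^9)(3.55×10^-6) = 2.01×10^5 N/C.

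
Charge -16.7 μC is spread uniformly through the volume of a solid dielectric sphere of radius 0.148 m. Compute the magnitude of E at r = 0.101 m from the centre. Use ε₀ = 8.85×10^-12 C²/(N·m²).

4.68e6 N/C

Use a concentric Gaussian sphere at r = 0.101 m (r < R).
For a uniform sphere the enclosed fraction is (r/R)³, so Q_enc = (-16.7 μC)(0.101/0.148)³ = -5.308×10^-6 C.
By Gauss's law, ∮E·dA = E·4πr² = Q_enc/ε₀.
E = |Q_enc|/(4πε₀r²) = (5.308×10^-6)/(4π·8.85×10^-12·(0.101)²) = 4.68×10^6 N/C.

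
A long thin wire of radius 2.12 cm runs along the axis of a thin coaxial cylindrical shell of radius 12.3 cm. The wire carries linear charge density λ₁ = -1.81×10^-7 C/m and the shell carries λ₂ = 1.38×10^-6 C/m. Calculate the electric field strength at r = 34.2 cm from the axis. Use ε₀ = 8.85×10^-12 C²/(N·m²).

Take a coaxial cylindrical Gaussian surface of radius r = 34.2 cm and length L (r > 12.3 cm, enclosing both).
λ_enc = λ₁ + λ₂ = (-1.81×10^-7) + (1.38×10^-6) = 1.199e-6 C/m.
Applying ∮E·dA = Q_enc/ε₀ with the end caps contributing no flux:
E = |λ_enc|/(2πε₀r) = (1.199×10^-6)/(2π·8.85×10^-12·0.342) = 6.30×10^4 N/C.

E ≈ 6.30×10^4 N/C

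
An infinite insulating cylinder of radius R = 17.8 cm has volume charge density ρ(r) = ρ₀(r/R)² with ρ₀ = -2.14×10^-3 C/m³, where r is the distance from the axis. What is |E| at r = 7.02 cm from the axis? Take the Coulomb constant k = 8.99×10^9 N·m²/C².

By cylindrical symmetry E is radial; use a coaxial Gaussian cylinder of radius 7.02 cm and length L (r < R).
λ_enc = ∫₀^r ρ(r')·2πr' dr' = (2πρ₀/R²)·r^4/4 = -2.577×10^-6 C/m.
Gauss's law: E·2πrL = λ_enc L/ε₀.
E = 2k|λ_enc|/r = 2(8.99×10^9)(2.577×10^-6)/(0.0702) = 6.60×10^5 N/C.

|E| = 6.60×10^5 N/C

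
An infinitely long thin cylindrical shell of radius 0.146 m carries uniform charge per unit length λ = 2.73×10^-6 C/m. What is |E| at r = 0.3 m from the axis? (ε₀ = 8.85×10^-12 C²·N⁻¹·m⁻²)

By cylindrical symmetry E is radial; use a coaxial Gaussian cylinder of radius 0.3 m and length L (r > 0.146 m).
The full line charge is enclosed: λ_enc = 2.73×10^-6 C/m.
Applying ∮E·dA = Q_enc/ε₀ with the end caps contributing no flux:
E = |λ_enc|/(2πε₀r) = (2.73×10^-6)/(2π·8.85×10^-12·0.3) = 1.64e5 N/C.

E = 1.64×10^5 N/C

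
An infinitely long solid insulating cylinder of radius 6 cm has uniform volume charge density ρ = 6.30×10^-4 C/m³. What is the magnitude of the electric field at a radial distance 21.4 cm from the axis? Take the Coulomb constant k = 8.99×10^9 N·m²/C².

|E| = 5.99e5 V/m

Take a coaxial cylindrical Gaussian surface of radius r = 21.4 cm and length L (r > 6 cm, full cross-section enclosed).
λ_enc = ρ·πR² = (6.30×10^-4)π(0.06)² = 7.125×10^-6 C/m.
By Gauss's law (flux through the curved wall only), E·2πrL = λ_enc L/ε₀.
E = 2k|λ_enc|/r = 2(8.99×10^9)(7.125×10^-6)/(0.214) = 5.99e5 N/C.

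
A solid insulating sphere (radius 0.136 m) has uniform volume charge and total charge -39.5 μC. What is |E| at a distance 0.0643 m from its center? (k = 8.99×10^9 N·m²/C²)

|E| = 9.08e6 N/C

Symmetry ⇒ E = E(r) r̂. Gaussian sphere of radius r = 0.0643 m (r < R).
Only the charge within r is enclosed: Q_enc = Q·(r/R)³ = (-39.5 μC)·(0.0643 m/0.136 m)³ = -4.175×10^-6 C.
Applying ∮E·dA = Q_enc/ε₀ with Φ = E(4πr²):
E = k|Q_enc|/r² = (8.99×10^9)(4.175e-6)/(0.0643)² = 9.08×10^6 N/C.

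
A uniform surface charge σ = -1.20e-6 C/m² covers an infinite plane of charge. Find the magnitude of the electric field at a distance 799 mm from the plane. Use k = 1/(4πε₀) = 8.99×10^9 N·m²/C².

|E| ≈ 6.78×10^4 N/C

The symmetry is planar: E is normal to the sheet and the same magnitude on both sides. Take a pillbox straddling the sheet with end-cap area A.
Flux Φ = 2EA and Q_enc = σA, so 2EA = σA/ε₀ ⇒ E = |σ|/(2ε₀), independent of distance.
E = 2πk|σ| = 2π(8.99×10^9)(1.20×10^-6) = 6.78e4 N/C.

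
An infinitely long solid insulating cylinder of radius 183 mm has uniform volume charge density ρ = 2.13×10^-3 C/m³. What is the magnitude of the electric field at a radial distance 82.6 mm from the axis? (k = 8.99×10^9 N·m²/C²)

Choose a coaxial cylinder of radius r = 82.6 mm (arbitrary length L) as the Gaussian surface (r < R).
Enclosed charge per unit length: λ_enc = ρ·πr² = (2.13e-3)π(0.0826)² = 4.566×10^-5 C/m.
Applying ∮E·dA = Q_enc/ε₀ with the end caps contributing no flux:
E = 2k|λ_enc|/r = 2(8.99×10^9)(4.566×10^-5)/(0.0826) = 9.94×10^6 N/C.

|E| = 9.94×10^6 N/C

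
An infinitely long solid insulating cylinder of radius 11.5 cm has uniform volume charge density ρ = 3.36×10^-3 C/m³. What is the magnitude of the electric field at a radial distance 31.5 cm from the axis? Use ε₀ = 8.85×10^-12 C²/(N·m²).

7.97×10^6 N/C

Choose a coaxial cylinder of radius r = 31.5 cm (arbitrary length L) as the Gaussian surface (r > 11.5 cm, full cross-section enclosed).
λ_enc = ρ·πR² = (3.36×10^-3)π(0.115)² = 1.396×10^-4 C/m.
Applying ∮E·dA = Q_enc/ε₀ with the end caps contributing no flux:
E = |λ_enc|/(2πε₀r) = (1.396×10^-4)/(2π·8.85×10^-12·0.315) = 7.97×10^6 N/C.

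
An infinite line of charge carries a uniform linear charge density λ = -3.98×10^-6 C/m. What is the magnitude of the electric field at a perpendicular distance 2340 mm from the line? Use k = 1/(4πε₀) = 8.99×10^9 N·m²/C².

|E| = 3.06×10^4 V/m

By cylindrical symmetry E is radial; use a coaxial Gaussian cylinder of radius 2340 mm and length L.
Q_enc = λL, so λ_enc = -3.98e-6 C/m.
Since E is radial and uniform over the curved surface, Φ = E·2πrL = Q_enc/ε₀ = λ_enc L/ε₀.
E = 2k|λ_enc|/r = 2(8.99×10^9)(3.98e-6)/(2.34) = 3.06e4 N/C.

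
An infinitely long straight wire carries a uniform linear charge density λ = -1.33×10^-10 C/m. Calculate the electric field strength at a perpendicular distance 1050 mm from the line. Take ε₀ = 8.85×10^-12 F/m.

Choose a coaxial cylinder of radius r = 1050 mm (arbitrary length L) as the Gaussian surface.
Q_enc = λL, so λ_enc = -1.33×10^-10 C/m.
Gauss's law: E·2πrL = λ_enc L/ε₀.
E = |λ_enc|/(2πε₀r) = (1.33×10^-10)/(2π·8.85×10^-12·1.05) = 2.28 N/C.

|E| ≈ 2.28 N/C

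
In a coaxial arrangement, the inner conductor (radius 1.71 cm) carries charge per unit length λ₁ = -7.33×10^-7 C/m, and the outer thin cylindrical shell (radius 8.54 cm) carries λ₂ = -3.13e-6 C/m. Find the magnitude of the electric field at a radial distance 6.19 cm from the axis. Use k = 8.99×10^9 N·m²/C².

Coaxial Gaussian cylinder, radius r = 6.19 cm, length L (between the conductors, 1.71 cm < r < 8.54 cm).
Only the inner wire is enclosed; the outer shell contributes nothing inside itself. λ_enc = λ₁ = -7.33e-7 C/m.
Applying ∮E·dA = Q_enc/ε₀ with the end caps contributing no flux:
E = 2k|λ_enc|/r = 2(8.99×10^9)(7.33×10^-7)/(0.0619) = 2.13×10^5 N/C.

2.13×10^5 N/C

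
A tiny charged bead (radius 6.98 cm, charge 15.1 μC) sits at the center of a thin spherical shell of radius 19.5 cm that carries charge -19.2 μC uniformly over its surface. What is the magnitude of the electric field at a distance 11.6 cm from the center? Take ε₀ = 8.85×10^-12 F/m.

Symmetry ⇒ E = E(r) r̂. Gaussian sphere of radius r = 11.6 cm (between the bodies, 6.98 cm < r < 19.5 cm).
The shell at 19.5 cm lies outside the Gaussian surface, so Q_enc = 15.1 μC = 1.51e-5 C.
Gauss's law: E·4πr² = Q_enc/ε₀.
E = |Q_enc|/(4πε₀r²) = (1.51×10^-5)/(4π·8.85×10^-12·(0.116)²) = 1.01×10^7 N/C.

|E| ≈ 1.01×10^7 N/C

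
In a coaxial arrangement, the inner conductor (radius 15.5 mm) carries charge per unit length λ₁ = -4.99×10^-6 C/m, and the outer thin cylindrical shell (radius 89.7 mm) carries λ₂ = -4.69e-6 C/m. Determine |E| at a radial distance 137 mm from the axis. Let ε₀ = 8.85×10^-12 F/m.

Choose a coaxial cylinder of radius r = 137 mm (arbitrary length L) as the Gaussian surface (r > 89.7 mm, enclosing both).
λ_enc = λ₁ + λ₂ = (-4.99e-6) + (-4.69e-6) = -9.68e-6 C/m.
Applying ∮E·dA = Q_enc/ε₀ with the end caps contributing no flux:
E = |λ_enc|/(2πε₀r) = (9.68×10^-6)/(2π·8.85×10^-12·0.137) = 1.27×10^6 N/C.

|E| = 1.27e6 N/C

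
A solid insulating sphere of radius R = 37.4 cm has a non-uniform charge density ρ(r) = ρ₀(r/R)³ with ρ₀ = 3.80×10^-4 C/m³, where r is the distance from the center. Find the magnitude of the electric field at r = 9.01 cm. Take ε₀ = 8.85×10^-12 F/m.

Take a concentric spherical Gaussian surface of radius r = 9.01 cm (r < R).
Q_enc = ∫₀^r ρ(r')·4πr'² dr' = (4πρ₀/R³) ∫₀^r r'^5 dr' = 4πρ₀ r^6/(6·R³) = 8.139×10^-9 C.
Applying ∮E·dA = Q_enc/ε₀ with Φ = E(4πr²):
E = |Q_enc|/(4πε₀r²) = (8.139e-9)/(4π·8.85×10^-12·(0.0901)²) = 9.02×10^3 N/C.

|E| = 9.02×10^3 V/m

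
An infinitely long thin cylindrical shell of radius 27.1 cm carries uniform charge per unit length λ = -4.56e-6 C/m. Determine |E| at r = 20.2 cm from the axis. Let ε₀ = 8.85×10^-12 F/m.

Take a coaxial cylindrical Gaussian surface of radius r = 20.2 cm and length L (r < 27.1 cm, inside the shell).
All the surface charge lies outside this cylinder: Q_enc = 0, hence E = 0.

|E| = 0 N/C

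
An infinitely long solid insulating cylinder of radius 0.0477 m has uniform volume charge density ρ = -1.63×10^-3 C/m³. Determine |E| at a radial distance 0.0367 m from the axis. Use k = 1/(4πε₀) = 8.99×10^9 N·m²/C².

|E| ≈ 3.38e6 V/m

Take a coaxial cylindrical Gaussian surface of radius r = 0.0367 m and length L (r < R).
Charge inside radius r per length L is ρ·πr²·L, so λ_enc = ρπr² = -6.897×10^-6 C/m.
By Gauss's law (flux through the curved wall only), E·2πrL = λ_enc L/ε₀.
E = 2k|λ_enc|/r = 2(8.99×10^9)(6.897×10^-6)/(0.0367) = 3.38e6 N/C.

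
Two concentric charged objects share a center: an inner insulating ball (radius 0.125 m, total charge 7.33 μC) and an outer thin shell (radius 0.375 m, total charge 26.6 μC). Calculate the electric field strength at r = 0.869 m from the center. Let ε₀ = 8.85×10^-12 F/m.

Symmetry ⇒ E = E(r) r̂. Gaussian sphere of radius r = 0.869 m (r > 0.375 m, enclosing both).
Q_enc = (7.33 μC) + (26.6 μC) = 3.393×10^-5 C.
Applying ∮E·dA = Q_enc/ε₀ with Φ = E(4πr²):
E = |Q_enc|/(4πε₀r²) = (3.393e-5)/(4π·8.85×10^-12·(0.869)²) = 4.04×10^5 N/C.

E ≈ 4.04×10^5 N/C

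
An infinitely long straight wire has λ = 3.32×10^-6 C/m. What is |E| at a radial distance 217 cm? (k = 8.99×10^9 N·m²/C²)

|E| ≈ 2.75e4 V/m

Coaxial Gaussian cylinder, radius r = 217 cm, length L.
Q_enc = λL, so λ_enc = 3.32×10^-6 C/m.
Gauss's law: E·2πrL = λ_enc L/ε₀.
E = 2k|λ_enc|/r = 2(8.99×10^9)(3.32×10^-6)/(2.17) = 2.75×10^4 N/C.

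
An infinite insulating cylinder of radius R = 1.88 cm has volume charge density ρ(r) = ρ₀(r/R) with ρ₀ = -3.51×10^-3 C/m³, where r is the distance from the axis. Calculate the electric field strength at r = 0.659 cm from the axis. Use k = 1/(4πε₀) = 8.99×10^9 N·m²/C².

By cylindrical symmetry E is radial; use a coaxial Gaussian cylinder of radius 0.659 cm and length L (r < R).
λ_enc = ∫₀^r ρ(r')·2πr' dr' = (2πρ₀/R)·r^3/3 = -1.119×10^-7 C/m.
Since E is radial and uniform over the curved surface, Φ = E·2πrL = Q_enc/ε₀ = λ_enc L/ε₀.
E = 2k|λ_enc|/r = 2(8.99×10^9)(1.119×10^-7)/(0.00659) = 3.05×10^5 N/C.

E = 3.05×10^5 V/m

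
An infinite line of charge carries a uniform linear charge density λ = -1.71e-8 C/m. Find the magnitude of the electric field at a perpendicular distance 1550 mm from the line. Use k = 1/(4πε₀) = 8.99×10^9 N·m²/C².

|E| ≈ 198 N/C

Choose a coaxial cylinder of radius r = 1550 mm (arbitrary length L) as the Gaussian surface.
Q_enc = λL, so λ_enc = -1.71e-8 C/m.
Since E is radial and uniform over the curved surface, Φ = E·2πrL = Q_enc/ε₀ = λ_enc L/ε₀.
E = 2k|λ_enc|/r = 2(8.99×10^9)(1.71e-8)/(1.55) = 198 N/C.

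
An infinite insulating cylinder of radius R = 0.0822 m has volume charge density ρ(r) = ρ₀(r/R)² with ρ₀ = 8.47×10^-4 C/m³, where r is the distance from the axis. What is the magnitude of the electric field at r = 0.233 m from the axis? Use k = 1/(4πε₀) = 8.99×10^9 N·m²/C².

Coaxial Gaussian cylinder, radius r = 0.233 m, length L (r > R, full charge per length enclosed).
λ_enc = 2π ∫₀^R ρ₀(r'/R)^2 r' dr' = 2πρ₀R²/4 = 8.99×10^-6 C/m.
Applying ∮E·dA = Q_enc/ε₀ with the end caps contributing no flux:
E = 2k|λ_enc|/r = 2(8.99×10^9)(8.99×10^-6)/(0.233) = 6.94×10^5 N/C.

|E| = 6.94×10^5 V/m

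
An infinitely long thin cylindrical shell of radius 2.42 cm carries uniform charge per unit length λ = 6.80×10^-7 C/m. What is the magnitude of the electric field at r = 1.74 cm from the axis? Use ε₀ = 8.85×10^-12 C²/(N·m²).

E = 0 (no enclosed charge)

By cylindrical symmetry E is radial; use a coaxial Gaussian cylinder of radius 1.74 cm and length L (r < 2.42 cm, inside the shell).
All the surface charge lies outside this cylinder: Q_enc = 0, hence E = 0.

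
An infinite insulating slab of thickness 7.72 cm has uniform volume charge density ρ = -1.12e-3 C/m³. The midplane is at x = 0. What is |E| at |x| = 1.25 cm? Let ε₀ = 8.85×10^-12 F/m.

By symmetry E is perpendicular to the slab. A Gaussian pillbox from −1.25 cm to +1.25 cm (face area A) lies entirely within the slab.
Q_enc = ρ·(2x)·A and flux = 2EA, so 2EA = 2ρxA/ε₀ ⇒ E = |ρ|x/ε₀.
E = (1.12×10^-3)(0.0125)/(8.85×10^-12) = 1.58×10^6 N/C.

E ≈ 1.58×10^6 N/C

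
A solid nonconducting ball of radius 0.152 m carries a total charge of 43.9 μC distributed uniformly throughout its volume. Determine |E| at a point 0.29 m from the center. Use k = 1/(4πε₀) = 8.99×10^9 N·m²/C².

Take a concentric spherical Gaussian surface of radius r = 0.29 m (r > R, so the entire charge is enclosed).
Q_enc = 43.9 μC = 4.39×10^-5 C.
By Gauss's law, ∮E·dA = E·4πr² = Q_enc/ε₀.
E = k|Q_enc|/r² = (8.99×10^9)(4.39×10^-5)/(0.29)² = 4.69e6 N/C.

E ≈ 4.69×10^6 N/C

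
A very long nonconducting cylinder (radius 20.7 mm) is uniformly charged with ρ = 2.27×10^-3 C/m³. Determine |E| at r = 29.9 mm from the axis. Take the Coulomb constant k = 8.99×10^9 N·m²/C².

By cylindrical symmetry E is radial; use a coaxial Gaussian cylinder of radius 29.9 mm and length L (r > 20.7 mm, full cross-section enclosed).
λ_enc = ρ·πR² = (2.27e-3)π(0.0207)² = 3.056×10^-6 C/m.
Since E is radial and uniform over the curved surface, Φ = E·2πrL = Q_enc/ε₀ = λ_enc L/ε₀.
E = 2k|λ_enc|/r = 2(8.99×10^9)(3.056×10^-6)/(0.0299) = 1.84e6 N/C.

|E| ≈ 1.84×10^6 N/C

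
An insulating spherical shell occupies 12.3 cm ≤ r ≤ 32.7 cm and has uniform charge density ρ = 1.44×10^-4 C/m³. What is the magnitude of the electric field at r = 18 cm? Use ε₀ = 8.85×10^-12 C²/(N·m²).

E ≈ 6.65×10^5 N/C

Use a concentric Gaussian sphere at r = 18 cm (within the shell material, 12.3 cm < r < 32.7 cm).
Enclosed charge is the volume from a to r: Q_enc = (4π/3)ρ(r³ − a³) = 2.395×10^-6 C.
Applying ∮E·dA = Q_enc/ε₀ with Φ = E(4πr²):
E = |Q_enc|/(4πε₀r²) = (2.395×10^-6)/(4π·8.85×10^-12·(0.18)²) = 6.65×10^5 N/C.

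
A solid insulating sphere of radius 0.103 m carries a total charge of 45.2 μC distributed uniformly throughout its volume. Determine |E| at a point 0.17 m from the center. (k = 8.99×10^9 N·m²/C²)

E ≈ 1.41e7 N/C

Use a concentric Gaussian sphere at r = 0.17 m (r > R, so the entire charge is enclosed).
Q_enc = 45.2 μC = 4.52e-5 C.
Gauss's law: E·4πr² = Q_enc/ε₀.
E = k|Q_enc|/r² = (8.99×10^9)(4.52e-5)/(0.17)² = 1.41e7 N/C.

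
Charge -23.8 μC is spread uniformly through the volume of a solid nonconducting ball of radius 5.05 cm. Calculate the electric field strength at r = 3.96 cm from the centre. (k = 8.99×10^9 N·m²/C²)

Take a concentric spherical Gaussian surface of radius r = 3.96 cm (r < R).
For a uniform sphere the enclosed fraction is (r/R)³, so Q_enc = (-23.8 μC)(0.0396/0.0505)³ = -1.148e-5 C.
Applying ∮E·dA = Q_enc/ε₀ with Φ = E(4πr²):
E = k|Q_enc|/r² = (8.99×10^9)(1.148e-5)/(0.0396)² = 6.58e7 N/C.

|E| = 6.58×10^7 N/C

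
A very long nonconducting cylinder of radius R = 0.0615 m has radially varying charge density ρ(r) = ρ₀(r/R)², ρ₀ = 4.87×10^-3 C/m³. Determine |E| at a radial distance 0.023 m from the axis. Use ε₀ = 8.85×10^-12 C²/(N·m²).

Choose a coaxial cylinder of radius r = 0.023 m (arbitrary length L) as the Gaussian surface (r < R).
λ_enc = ∫₀^r ρ(r')·2πr' dr' = (2πρ₀/R²)·r^4/4 = 5.66×10^-7 C/m.
Gauss's law: E·2πrL = λ_enc L/ε₀.
E = |λ_enc|/(2πε₀r) = (5.66×10^-7)/(2π·8.85×10^-12·0.023) = 4.43×10^5 N/C.

4.43×10^5 N/C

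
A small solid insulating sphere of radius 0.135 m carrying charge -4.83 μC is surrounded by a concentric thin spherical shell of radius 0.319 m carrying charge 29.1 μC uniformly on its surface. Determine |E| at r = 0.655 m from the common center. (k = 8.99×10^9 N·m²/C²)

Use a concentric Gaussian sphere at r = 0.655 m (r > 0.319 m, enclosing both).
Q_enc = (-4.83 μC) + (29.1 μC) = 2.427e-5 C.
Applying ∮E·dA = Q_enc/ε₀ with Φ = E(4πr²):
E = k|Q_enc|/r² = (8.99×10^9)(2.427e-5)/(0.655)² = 5.09×10^5 N/C.

|E| = 5.09×10^5 N/C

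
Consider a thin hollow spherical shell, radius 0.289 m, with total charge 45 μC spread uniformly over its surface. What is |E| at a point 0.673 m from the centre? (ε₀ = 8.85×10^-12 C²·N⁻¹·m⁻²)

8.93×10^5 N/C

Take a concentric spherical Gaussian surface of radius r = 0.673 m (r > 0.289 m).
The entire shell is enclosed: Q_enc = 4.50×10^-5 C.
Applying ∮E·dA = Q_enc/ε₀ with Φ = E(4πr²):
E = |Q_enc|/(4πε₀r²) = (4.50×10^-5)/(4π·8.85×10^-12·(0.673)²) = 8.93×10^5 N/C.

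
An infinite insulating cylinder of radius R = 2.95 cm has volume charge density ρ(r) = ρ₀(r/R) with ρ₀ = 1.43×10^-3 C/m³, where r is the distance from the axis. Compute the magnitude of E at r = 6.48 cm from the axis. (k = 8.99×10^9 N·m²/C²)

By cylindrical symmetry E is radial; use a coaxial Gaussian cylinder of radius 6.48 cm and length L (r > R, full charge per length enclosed).
λ_enc = 2π ∫₀^R ρ₀(r'/R)^1 r' dr' = 2πρ₀R²/3 = 2.606×10^-6 C/m.
Since E is radial and uniform over the curved surface, Φ = E·2πrL = Q_enc/ε₀ = λ_enc L/ε₀.
E = 2k|λ_enc|/r = 2(8.99×10^9)(2.606×10^-6)/(0.0648) = 7.23×10^5 N/C.

|E| ≈ 7.23e5 N/C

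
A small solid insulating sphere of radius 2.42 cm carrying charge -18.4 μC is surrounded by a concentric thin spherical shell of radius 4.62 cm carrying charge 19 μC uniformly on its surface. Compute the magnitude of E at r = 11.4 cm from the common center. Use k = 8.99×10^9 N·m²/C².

Symmetry ⇒ E = E(r) r̂. Gaussian sphere of radius r = 11.4 cm (r > 4.62 cm, enclosing both).
Q_enc = (-18.4 μC) + (19 μC) = 6.00e-7 C.
Since E is radial and uniform over the Gaussian sphere, Φ = E·4πr² = Q_enc/ε₀.
E = k|Q_enc|/r² = (8.99×10^9)(6.00×10^-7)/(0.114)² = 4.15×10^5 N/C.

|E| = 4.15×10^5 N/C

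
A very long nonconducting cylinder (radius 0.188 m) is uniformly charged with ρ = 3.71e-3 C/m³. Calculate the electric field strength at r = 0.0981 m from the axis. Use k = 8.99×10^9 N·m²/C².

Choose a coaxial cylinder of radius r = 0.0981 m (arbitrary length L) as the Gaussian surface (r < R).
Enclosed charge per unit length: λ_enc = ρ·πr² = (3.71×10^-3)π(0.0981)² = 1.122e-4 C/m.
Gauss's law: E·2πrL = λ_enc L/ε₀.
E = 2k|λ_enc|/r = 2(8.99×10^9)(1.122×10^-4)/(0.0981) = 2.06×10^7 N/C.

E = 2.06×10^7 N/C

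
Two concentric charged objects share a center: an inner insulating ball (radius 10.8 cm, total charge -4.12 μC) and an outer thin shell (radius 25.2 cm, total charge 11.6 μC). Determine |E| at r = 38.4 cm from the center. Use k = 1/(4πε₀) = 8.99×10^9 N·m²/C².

|E| = 4.56×10^5 V/m

Use a concentric Gaussian sphere at r = 38.4 cm (r > 25.2 cm, enclosing both).
Q_enc = (-4.12 μC) + (11.6 μC) = 7.48×10^-6 C.
Gauss's law: E·4πr² = Q_enc/ε₀.
E = k|Q_enc|/r² = (8.99×10^9)(7.48e-6)/(0.384)² = 4.56×10^5 N/C.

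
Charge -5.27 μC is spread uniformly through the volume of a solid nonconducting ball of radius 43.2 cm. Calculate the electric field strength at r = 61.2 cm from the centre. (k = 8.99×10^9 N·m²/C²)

E = 1.26×10^5 N/C

Take a concentric spherical Gaussian surface of radius r = 61.2 cm (r > R, so the entire charge is enclosed).
Q_enc = -5.27 μC = -5.27e-6 C.
Gauss's law: E·4πr² = Q_enc/ε₀.
E = k|Q_enc|/r² = (8.99×10^9)(5.27×10^-6)/(0.612)² = 1.26e5 N/C.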